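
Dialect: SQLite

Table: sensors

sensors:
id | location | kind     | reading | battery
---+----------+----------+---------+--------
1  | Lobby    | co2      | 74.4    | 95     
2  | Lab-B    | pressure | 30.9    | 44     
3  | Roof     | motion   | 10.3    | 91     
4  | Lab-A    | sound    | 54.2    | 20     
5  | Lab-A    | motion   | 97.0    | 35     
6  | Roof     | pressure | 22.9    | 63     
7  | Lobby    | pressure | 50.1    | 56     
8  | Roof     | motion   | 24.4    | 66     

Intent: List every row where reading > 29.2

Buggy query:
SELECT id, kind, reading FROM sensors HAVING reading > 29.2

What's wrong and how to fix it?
Bug: HAVING filters the output of aggregation, but this query has no GROUP BY and no aggregate functions, so SQLite rejects it (HAVING clause on a non-aggregate query); the condition here is per row

Fix: Replace HAVING with WHERE since the condition applies to individual rows

Corrected query:
SELECT id, kind, reading FROM sensors WHERE reading > 29.2

Result:
id | kind     | reading
---+----------+--------
1  | co2      | 74.4   
2  | pressure | 30.9   
4  | sound    | 54.2   
5  | motion   | 97     
7  | pressure | 50.1   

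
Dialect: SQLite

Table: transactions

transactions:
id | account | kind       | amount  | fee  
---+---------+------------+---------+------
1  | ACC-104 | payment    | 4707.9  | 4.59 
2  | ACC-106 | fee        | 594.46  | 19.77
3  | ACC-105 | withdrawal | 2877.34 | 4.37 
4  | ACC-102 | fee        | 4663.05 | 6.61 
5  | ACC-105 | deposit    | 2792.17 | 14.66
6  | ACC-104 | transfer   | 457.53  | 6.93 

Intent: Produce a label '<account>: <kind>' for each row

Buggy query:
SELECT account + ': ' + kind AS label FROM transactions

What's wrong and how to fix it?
Bug: SQLite uses || for string concatenation; + coerces text to numbers (yielding 0)

Fix: Replace + with || to concatenate text

Corrected query:
SELECT account || ': ' || kind AS label FROM transactions

Result:
label              
-------------------
ACC-104: payment   
ACC-106: fee       
ACC-105: withdrawal
ACC-102: fee       
ACC-105: deposit   
ACC-104: transfer  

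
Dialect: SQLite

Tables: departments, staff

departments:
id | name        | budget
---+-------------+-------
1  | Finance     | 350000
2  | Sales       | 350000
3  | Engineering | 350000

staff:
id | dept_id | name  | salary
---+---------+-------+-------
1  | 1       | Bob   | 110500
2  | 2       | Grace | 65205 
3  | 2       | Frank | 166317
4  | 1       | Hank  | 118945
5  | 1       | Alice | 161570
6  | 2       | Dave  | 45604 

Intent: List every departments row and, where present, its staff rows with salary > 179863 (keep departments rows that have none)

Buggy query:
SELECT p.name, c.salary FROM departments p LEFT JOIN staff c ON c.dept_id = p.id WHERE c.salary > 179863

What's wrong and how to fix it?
Bug: A WHERE condition on the right-hand table after LEFT JOIN drops unmatched parents

Fix: Put 'c.salary > 179863' in the JOIN's ON clause instead of WHERE

Corrected query:
SELECT p.name, c.salary FROM departments p LEFT JOIN staff c ON c.dept_id = p.id AND c.salary > 179863

Result:
name        | salary
------------+-------
Finance     | NULL  
Sales       | NULL  
Engineering | NULL  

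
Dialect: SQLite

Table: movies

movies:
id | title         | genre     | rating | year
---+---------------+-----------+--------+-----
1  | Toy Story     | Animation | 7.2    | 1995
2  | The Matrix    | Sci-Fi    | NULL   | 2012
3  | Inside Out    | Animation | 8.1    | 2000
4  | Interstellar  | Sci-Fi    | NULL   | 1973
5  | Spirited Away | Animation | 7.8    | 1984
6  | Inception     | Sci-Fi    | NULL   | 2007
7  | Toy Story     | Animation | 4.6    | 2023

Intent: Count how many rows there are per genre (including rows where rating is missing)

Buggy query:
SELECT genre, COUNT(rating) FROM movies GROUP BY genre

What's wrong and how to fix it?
Bug: COUNT(rating) skips NULLs, so groups with missing rating are undercounted

Fix: Use COUNT(*) to count all rows regardless of NULL

Corrected query:
SELECT genre, COUNT(*) FROM movies GROUP BY genre

Result:
genre     | COUNT(*)
----------+---------
Animation | 4       
Sci-Fi    | 3       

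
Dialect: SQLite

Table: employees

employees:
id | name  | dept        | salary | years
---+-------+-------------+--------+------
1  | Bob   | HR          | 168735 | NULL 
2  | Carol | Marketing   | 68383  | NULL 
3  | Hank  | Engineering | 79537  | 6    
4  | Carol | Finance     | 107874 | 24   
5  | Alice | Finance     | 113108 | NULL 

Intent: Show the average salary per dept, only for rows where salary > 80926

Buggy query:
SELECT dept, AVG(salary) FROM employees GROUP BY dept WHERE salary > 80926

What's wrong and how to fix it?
Bug: WHERE cannot follow GROUP BY

Fix: Place WHERE between FROM and GROUP BY

Corrected query:
SELECT dept, AVG(salary) FROM employees WHERE salary > 80926 GROUP BY dept

Result:
dept    | AVG(salary)
--------+------------
Finance | 110491     
HR      | 168735     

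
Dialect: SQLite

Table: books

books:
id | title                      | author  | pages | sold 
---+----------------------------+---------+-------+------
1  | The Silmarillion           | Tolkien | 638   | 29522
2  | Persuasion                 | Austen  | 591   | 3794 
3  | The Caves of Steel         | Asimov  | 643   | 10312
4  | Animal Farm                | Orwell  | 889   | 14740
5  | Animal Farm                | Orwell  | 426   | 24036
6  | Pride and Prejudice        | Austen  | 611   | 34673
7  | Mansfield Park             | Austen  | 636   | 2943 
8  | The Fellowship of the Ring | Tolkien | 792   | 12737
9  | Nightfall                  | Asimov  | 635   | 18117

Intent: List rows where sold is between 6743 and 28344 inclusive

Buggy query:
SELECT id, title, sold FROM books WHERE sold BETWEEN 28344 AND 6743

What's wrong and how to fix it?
Bug: The bounds are reversed; BETWEEN a AND b requires a <= b to match anything

Fix: Write BETWEEN 6743 AND 28344

Corrected query:
SELECT id, title, sold FROM books WHERE sold BETWEEN 6743 AND 28344

Result:
id | title                      | sold 
---+----------------------------+------
3  | The Caves of Steel         | 10312
4  | Animal Farm                | 14740
5  | Animal Farm                | 24036
8  | The Fellowship of the Ring | 12737
9  | Nightfall                  | 18117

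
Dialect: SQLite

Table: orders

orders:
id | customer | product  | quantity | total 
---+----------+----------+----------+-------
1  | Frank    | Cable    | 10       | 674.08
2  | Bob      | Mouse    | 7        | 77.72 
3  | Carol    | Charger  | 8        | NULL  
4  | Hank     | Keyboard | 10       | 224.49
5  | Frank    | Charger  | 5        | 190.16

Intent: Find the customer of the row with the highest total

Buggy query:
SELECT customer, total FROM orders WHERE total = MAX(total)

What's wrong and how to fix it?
Bug: MAX(total) is an aggregate and cannot be used directly in WHERE

Fix: Wrap MAX in a scalar subquery so WHERE compares against a single value

Corrected query:
SELECT customer, total FROM orders WHERE total = (SELECT MAX(total) FROM orders)

Result:
customer | total 
---------+-------
Frank    | 674.08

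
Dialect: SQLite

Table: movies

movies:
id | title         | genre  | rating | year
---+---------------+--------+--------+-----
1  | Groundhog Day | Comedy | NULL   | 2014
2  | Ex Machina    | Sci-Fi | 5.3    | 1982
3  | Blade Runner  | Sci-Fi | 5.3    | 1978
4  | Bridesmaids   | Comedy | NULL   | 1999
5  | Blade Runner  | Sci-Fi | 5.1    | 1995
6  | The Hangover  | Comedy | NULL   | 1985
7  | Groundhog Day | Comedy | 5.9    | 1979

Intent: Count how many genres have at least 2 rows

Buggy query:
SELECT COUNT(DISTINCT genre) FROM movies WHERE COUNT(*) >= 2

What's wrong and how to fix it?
Bug: COUNT(*) cannot appear in WHERE; the per-group count doesn't exist yet

Fix: Use a subquery that GROUPs and filters with HAVING, then count its rows

Corrected query:
SELECT COUNT(*) FROM (SELECT genre FROM movies GROUP BY genre HAVING COUNT(*) >= 2)

Result:
COUNT(*)
--------
2       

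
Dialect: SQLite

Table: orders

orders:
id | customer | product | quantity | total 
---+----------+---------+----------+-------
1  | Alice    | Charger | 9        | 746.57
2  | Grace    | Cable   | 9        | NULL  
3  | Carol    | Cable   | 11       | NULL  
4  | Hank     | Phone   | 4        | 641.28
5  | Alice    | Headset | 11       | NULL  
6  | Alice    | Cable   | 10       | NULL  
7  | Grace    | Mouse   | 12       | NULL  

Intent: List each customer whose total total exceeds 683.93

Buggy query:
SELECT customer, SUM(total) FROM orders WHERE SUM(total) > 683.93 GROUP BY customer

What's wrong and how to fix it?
Bug: WHERE runs before GROUP BY, so aggregates aren't available there

Fix: Move the aggregate condition to a HAVING clause

Corrected query:
SELECT customer, SUM(total) FROM orders GROUP BY customer HAVING SUM(total) > 683.93

Result:
customer | SUM(total)
---------+-----------
Alice    | 746.57    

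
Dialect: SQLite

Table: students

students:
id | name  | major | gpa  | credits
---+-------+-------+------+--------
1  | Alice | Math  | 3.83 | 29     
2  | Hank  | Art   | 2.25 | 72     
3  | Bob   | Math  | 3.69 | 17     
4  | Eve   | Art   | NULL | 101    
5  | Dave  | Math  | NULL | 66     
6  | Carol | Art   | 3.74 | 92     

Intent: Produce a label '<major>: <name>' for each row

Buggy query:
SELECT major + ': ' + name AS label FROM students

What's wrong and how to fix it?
Bug: SQLite uses || for string concatenation; + coerces text to numbers (yielding 0)

Fix: Replace + with || to concatenate text

Corrected query:
SELECT major || ': ' || name AS label FROM students

Result:
label      
-----------
Math: Alice
Art: Hank  
Math: Bob  
Art: Eve   
Math: Dave 
Art: Carol 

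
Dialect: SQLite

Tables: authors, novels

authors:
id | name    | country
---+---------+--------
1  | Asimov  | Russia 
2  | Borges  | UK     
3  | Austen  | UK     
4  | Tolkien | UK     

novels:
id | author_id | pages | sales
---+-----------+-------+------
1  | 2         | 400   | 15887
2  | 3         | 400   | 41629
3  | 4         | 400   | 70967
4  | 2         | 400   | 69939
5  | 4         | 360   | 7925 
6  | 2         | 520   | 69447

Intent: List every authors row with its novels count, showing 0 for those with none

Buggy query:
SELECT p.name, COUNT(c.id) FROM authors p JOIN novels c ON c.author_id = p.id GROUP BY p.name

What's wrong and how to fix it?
Bug: INNER JOIN drops authors rows that have no matching novels rows

Fix: Use LEFT JOIN so parents without children still appear (COUNT(c.id) gives 0)

Corrected query:
SELECT p.name, COUNT(c.id) FROM authors p LEFT JOIN novels c ON c.author_id = p.id GROUP BY p.name

Result:
name    | COUNT(c.id)
--------+------------
Asimov  | 0          
Austen  | 1          
Borges  | 3          
Tolkien | 2          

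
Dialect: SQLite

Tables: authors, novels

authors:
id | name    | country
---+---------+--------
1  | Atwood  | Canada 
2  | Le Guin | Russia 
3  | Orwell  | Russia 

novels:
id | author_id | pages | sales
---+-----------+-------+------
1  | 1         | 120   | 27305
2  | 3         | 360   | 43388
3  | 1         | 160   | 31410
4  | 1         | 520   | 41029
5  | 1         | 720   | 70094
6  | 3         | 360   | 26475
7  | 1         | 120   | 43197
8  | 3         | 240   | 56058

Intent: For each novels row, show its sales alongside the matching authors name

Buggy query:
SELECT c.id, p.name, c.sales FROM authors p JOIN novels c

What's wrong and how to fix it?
Bug: Missing join condition: each novels row is matched to all authors rows instead of just its own

Fix: Specify the join condition linking the foreign key to the parent id

Corrected query:
SELECT c.id, p.name, c.sales FROM authors p JOIN novels c ON c.author_id = p.id

Result:
id | name   | sales
---+--------+------
1  | Atwood | 27305
2  | Orwell | 43388
3  | Atwood | 31410
4  | Atwood | 41029
5  | Atwood | 70094
6  | Orwell | 26475
7  | Atwood | 43197
8  | Orwell | 56058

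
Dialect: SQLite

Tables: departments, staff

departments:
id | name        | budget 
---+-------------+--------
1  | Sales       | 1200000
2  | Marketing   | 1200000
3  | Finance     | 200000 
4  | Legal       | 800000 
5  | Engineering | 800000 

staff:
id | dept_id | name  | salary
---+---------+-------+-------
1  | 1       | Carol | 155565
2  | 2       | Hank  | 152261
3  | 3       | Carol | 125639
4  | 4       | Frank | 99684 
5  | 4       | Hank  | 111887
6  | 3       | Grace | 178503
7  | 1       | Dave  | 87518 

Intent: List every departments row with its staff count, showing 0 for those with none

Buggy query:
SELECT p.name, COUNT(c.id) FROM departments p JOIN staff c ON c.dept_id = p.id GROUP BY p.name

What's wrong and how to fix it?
Bug: An inner join excludes parents with zero children

Fix: Switch to LEFT JOIN to retain unmatched parent rows

Corrected query:
SELECT p.name, COUNT(c.id) FROM departments p LEFT JOIN staff c ON c.dept_id = p.id GROUP BY p.name

Result:
name        | COUNT(c.id)
------------+------------
Engineering | 0          
Finance     | 2          
Legal       | 2          
Marketing   | 1          
Sales       | 2          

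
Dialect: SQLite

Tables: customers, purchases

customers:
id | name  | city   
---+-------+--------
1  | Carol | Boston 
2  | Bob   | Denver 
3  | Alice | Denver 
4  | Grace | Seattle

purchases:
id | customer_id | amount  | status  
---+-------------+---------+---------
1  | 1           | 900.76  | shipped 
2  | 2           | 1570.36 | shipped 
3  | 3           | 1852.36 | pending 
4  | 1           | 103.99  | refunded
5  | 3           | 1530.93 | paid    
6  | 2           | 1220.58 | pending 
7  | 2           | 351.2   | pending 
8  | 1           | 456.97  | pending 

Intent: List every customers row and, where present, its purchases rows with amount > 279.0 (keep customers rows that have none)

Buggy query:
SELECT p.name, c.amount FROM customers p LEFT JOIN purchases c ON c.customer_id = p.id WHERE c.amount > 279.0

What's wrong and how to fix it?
Bug: Filtering c.amount in WHERE discards the NULL rows produced by LEFT JOIN, turning it into an inner join

Fix: Put 'c.amount > 279.0' in the JOIN's ON clause instead of WHERE

Corrected query:
SELECT p.name, c.amount FROM customers p LEFT JOIN purchases c ON c.customer_id = p.id AND c.amount > 279.0

Result:
name  | amount 
------+--------
Carol | 456.97 
Carol | 900.76 
Bob   | 351.2  
Bob   | 1220.58
Bob   | 1570.36
Alice | 1530.93
Alice | 1852.36
Grace | NULL   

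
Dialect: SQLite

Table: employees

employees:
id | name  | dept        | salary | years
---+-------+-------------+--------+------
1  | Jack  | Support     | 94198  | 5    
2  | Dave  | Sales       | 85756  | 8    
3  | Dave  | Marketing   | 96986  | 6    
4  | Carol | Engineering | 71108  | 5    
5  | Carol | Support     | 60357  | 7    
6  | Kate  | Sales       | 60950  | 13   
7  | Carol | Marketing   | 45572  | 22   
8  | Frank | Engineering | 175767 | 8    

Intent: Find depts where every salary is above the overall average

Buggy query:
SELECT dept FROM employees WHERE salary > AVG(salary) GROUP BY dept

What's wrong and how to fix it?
Bug: AVG() is an aggregate; it can't sit directly in WHERE

Fix: Use a subquery for AVG and a HAVING MIN(...) filter so the condition holds for every row in the group

Corrected query:
SELECT dept FROM employees GROUP BY dept HAVING MIN(salary) > (SELECT AVG(salary) FROM employees)

Result:
(no rows)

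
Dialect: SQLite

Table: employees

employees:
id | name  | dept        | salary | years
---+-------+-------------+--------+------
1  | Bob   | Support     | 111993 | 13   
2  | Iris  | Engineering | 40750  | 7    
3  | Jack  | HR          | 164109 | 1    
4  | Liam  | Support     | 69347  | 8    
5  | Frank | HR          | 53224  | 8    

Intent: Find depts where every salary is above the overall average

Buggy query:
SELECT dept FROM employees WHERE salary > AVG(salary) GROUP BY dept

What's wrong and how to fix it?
Bug: WHERE evaluates per row before aggregation, so AVG() is unavailable

Fix: Compute the overall average in a scalar subquery and compare each group's MIN against it in HAVING

Corrected query:
SELECT dept FROM employees GROUP BY dept HAVING MIN(salary) > (SELECT AVG(salary) FROM employees)

Result:
(no rows)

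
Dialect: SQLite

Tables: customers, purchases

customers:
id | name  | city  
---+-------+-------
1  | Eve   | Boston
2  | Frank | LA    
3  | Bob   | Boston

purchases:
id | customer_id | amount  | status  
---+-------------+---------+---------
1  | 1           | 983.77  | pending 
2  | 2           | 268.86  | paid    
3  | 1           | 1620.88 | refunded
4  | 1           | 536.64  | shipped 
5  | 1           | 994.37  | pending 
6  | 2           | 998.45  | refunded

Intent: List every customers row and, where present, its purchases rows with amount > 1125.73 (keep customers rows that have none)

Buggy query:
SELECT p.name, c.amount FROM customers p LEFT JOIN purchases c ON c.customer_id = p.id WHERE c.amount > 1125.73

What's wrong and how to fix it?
Bug: Filtering c.amount in WHERE discards the NULL rows produced by LEFT JOIN, turning it into an inner join

Fix: Put 'c.amount > 1125.73' in the JOIN's ON clause instead of WHERE

Corrected query:
SELECT p.name, c.amount FROM customers p LEFT JOIN purchases c ON c.customer_id = p.id AND c.amount > 1125.73

Result:
name  | amount 
------+--------
Eve   | 1620.88
Frank | NULL   
Bob   | NULL   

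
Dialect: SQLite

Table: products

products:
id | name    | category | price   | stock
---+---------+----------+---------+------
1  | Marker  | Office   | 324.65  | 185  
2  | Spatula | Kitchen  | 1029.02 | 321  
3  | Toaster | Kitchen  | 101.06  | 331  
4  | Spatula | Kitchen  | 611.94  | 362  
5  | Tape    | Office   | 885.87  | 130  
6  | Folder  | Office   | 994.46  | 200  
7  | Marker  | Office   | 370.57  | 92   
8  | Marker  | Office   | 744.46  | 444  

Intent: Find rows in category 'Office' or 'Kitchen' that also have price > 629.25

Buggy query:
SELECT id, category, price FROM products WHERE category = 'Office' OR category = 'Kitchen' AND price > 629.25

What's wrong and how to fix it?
Bug: AND binds tighter than OR, so this parses as category = 'Office' OR (category = 'Kitchen' AND price > 629.25)

Fix: Group the OR with parentheses (or use IN), then AND the threshold

Corrected query:
SELECT id, category, price FROM products WHERE (category = 'Office' OR category = 'Kitchen') AND price > 629.25

Result:
id | category | price  
---+----------+--------
2  | Kitchen  | 1029.02
5  | Office   | 885.87 
6  | Office   | 994.46 
8  | Office   | 744.46 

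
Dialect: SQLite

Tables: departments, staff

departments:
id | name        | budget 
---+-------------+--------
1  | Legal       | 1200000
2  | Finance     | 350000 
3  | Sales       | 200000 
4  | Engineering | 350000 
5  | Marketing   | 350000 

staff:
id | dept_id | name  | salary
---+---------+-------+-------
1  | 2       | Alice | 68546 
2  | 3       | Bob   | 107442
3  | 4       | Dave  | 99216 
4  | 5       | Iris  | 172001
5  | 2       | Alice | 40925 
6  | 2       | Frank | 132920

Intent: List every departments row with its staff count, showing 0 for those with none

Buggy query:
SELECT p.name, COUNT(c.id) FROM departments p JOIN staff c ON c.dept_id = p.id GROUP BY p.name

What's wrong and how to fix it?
Bug: INNER JOIN drops departments rows that have no matching staff rows

Fix: Use LEFT JOIN so parents without children still appear (COUNT(c.id) gives 0)

Corrected query:
SELECT p.name, COUNT(c.id) FROM departments p LEFT JOIN staff c ON c.dept_id = p.id GROUP BY p.name

Result:
name        | COUNT(c.id)
------------+------------
Engineering | 1          
Finance     | 3          
Legal       | 0          
Marketing   | 1          
Sales       | 1          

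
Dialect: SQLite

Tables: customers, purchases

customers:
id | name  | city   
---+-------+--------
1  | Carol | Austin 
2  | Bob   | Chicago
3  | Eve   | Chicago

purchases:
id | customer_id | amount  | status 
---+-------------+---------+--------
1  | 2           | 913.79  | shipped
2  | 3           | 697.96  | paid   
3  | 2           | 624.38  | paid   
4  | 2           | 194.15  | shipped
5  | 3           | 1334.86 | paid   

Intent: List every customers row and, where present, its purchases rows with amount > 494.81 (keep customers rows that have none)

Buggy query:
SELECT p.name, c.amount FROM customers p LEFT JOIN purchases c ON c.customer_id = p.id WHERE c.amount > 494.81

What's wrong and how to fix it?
Bug: Filtering c.amount in WHERE discards the NULL rows produced by LEFT JOIN, turning it into an inner join

Fix: Move the right-table condition into the ON clause so unmatched parents are kept

Corrected query:
SELECT p.name, c.amount FROM customers p LEFT JOIN purchases c ON c.customer_id = p.id AND c.amount > 494.81

Result:
name  | amount 
------+--------
Carol | NULL   
Bob   | 624.38 
Bob   | 913.79 
Eve   | 697.96 
Eve   | 1334.86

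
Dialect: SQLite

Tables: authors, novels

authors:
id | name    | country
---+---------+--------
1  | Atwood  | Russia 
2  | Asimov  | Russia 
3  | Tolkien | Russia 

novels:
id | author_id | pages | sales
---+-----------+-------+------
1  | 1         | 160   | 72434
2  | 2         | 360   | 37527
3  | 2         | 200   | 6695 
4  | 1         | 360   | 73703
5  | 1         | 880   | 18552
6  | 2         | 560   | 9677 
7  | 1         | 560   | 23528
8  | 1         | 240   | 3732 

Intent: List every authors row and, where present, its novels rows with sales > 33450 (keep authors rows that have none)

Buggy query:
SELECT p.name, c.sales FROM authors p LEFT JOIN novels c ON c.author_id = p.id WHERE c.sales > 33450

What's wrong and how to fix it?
Bug: A WHERE condition on the right-hand table after LEFT JOIN drops unmatched parents

Fix: Put 'c.sales > 33450' in the JOIN's ON clause instead of WHERE

Corrected query:
SELECT p.name, c.sales FROM authors p LEFT JOIN novels c ON c.author_id = p.id AND c.sales > 33450

Result:
name    | sales
--------+------
Atwood  | 72434
Atwood  | 73703
Asimov  | 37527
Tolkien | NULL 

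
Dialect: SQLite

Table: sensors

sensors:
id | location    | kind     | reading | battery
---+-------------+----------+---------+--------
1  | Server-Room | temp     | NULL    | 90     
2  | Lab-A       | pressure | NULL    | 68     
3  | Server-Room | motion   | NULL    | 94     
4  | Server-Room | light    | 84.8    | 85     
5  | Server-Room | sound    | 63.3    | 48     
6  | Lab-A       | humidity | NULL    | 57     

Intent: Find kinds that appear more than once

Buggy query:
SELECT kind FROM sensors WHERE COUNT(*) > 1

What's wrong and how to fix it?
Bug: WHERE can't reference COUNT(*); aggregates are computed after WHERE

Fix: Group first, then use HAVING for the count condition

Corrected query:
SELECT kind FROM sensors GROUP BY kind HAVING COUNT(*) > 1

Result:
(no rows)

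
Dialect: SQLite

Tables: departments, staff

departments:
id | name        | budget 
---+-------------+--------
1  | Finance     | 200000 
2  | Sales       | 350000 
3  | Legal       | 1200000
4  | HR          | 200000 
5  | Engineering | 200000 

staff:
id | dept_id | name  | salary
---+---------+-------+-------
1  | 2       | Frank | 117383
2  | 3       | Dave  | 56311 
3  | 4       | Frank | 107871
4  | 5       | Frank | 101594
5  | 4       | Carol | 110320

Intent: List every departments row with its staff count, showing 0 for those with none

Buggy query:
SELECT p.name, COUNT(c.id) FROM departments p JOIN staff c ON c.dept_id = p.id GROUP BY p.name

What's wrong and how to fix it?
Bug: An inner join excludes parents with zero children

Fix: Switch to LEFT JOIN to retain unmatched parent rows

Corrected query:
SELECT p.name, COUNT(c.id) FROM departments p LEFT JOIN staff c ON c.dept_id = p.id GROUP BY p.name

Result:
name        | COUNT(c.id)
------------+------------
Engineering | 1          
Finance     | 0          
HR          | 2          
Legal       | 1          
Sales       | 1          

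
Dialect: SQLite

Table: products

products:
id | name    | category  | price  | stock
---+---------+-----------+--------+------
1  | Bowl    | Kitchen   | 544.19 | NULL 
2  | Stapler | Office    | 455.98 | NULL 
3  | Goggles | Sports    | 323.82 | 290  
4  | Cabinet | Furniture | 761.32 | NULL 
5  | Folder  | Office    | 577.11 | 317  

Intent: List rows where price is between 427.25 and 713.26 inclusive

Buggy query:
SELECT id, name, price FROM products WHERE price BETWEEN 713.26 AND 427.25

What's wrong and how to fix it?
Bug: BETWEEN expects the lower bound first; with 713.26 AND 427.25 the range is empty

Fix: Swap the bounds so the smaller value comes first

Corrected query:
SELECT id, name, price FROM products WHERE price BETWEEN 427.25 AND 713.26

Result:
id | name    | price 
---+---------+-------
1  | Bowl    | 544.19
2  | Stapler | 455.98
5  | Folder  | 577.11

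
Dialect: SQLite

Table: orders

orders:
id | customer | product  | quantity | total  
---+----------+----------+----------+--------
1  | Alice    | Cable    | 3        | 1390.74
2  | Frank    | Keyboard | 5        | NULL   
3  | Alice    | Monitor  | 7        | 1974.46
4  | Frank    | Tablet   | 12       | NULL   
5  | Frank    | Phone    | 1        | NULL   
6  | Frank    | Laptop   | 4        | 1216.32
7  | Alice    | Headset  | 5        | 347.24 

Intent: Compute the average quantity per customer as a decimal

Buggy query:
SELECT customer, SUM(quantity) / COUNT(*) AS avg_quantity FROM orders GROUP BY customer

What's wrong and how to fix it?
Bug: SUM(quantity) and COUNT(*) are both integers; the division truncates the fractional part

Fix: Multiply by 1.0 (or CAST to REAL) to force floating-point division

Corrected query:
SELECT customer, SUM(quantity) * 1.0 / COUNT(*) AS avg_quantity FROM orders GROUP BY customer

Result:
customer | avg_quantity
---------+-------------
Alice    | 5           
Frank    | 5.5         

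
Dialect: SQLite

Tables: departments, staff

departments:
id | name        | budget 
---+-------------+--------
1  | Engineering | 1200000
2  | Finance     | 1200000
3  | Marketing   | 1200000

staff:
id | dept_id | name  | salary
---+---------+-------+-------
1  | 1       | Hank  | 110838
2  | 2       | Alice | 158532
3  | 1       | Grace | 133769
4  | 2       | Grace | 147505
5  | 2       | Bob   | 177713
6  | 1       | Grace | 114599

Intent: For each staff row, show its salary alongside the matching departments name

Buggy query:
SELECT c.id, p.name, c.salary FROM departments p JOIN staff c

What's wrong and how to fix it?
Bug: Missing join condition: each staff row is matched to all departments rows instead of just its own

Fix: Add ON c.dept_id = p.id to the JOIN

Corrected query:
SELECT c.id, p.name, c.salary FROM departments p JOIN staff c ON c.dept_id = p.id

Result:
id | name        | salary
---+-------------+-------
1  | Engineering | 110838
2  | Finance     | 158532
3  | Engineering | 133769
4  | Finance     | 147505
5  | Finance     | 177713
6  | Engineering | 114599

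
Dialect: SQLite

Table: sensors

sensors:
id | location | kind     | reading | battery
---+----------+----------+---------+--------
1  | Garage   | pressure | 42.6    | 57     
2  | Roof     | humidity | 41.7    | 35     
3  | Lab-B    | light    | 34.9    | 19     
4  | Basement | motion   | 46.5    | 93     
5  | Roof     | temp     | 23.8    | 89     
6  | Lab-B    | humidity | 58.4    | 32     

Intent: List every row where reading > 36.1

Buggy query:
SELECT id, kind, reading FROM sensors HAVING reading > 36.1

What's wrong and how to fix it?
Bug: HAVING filters the output of aggregation, but this query has no GROUP BY and no aggregate functions, so SQLite rejects it (HAVING clause on a non-aggregate query); the condition here is per row

Fix: Replace HAVING with WHERE since the condition applies to individual rows

Corrected query:
SELECT id, kind, reading FROM sensors WHERE reading > 36.1

Result:
id | kind     | reading
---+----------+--------
1  | pressure | 42.6   
2  | humidity | 41.7   
4  | motion   | 46.5   
6  | humidity | 58.4   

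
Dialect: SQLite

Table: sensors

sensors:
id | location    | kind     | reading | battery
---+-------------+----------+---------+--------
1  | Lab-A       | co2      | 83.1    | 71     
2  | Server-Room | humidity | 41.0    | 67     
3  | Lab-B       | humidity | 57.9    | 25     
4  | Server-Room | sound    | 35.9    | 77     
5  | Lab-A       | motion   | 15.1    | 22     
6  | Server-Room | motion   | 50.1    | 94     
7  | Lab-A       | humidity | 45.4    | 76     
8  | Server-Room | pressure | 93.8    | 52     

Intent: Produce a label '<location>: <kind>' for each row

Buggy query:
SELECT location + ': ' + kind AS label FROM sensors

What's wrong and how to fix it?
Bug: SQLite uses || for string concatenation; + coerces text to numbers (yielding 0)

Fix: Replace + with || to concatenate text

Corrected query:
SELECT location || ': ' || kind AS label FROM sensors

Result:
label                
---------------------
Lab-A: co2           
Server-Room: humidity
Lab-B: humidity      
Server-Room: sound   
Lab-A: motion        
Server-Room: motion  
Lab-A: humidity      
Server-Room: pressure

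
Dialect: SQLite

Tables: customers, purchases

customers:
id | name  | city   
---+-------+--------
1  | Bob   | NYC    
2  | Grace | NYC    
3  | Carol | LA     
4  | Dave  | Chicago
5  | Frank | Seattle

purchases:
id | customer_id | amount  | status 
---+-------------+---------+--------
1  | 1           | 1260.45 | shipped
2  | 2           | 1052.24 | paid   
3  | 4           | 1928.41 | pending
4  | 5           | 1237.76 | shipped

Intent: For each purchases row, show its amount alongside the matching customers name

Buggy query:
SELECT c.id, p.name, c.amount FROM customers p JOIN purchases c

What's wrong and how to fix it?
Bug: JOIN with no ON clause produces a cartesian product; every purchases row pairs with every customers row

Fix: Specify the join condition linking the foreign key to the parent id

Corrected query:
SELECT c.id, p.name, c.amount FROM customers p JOIN purchases c ON c.customer_id = p.id

Result:
id | name  | amount 
---+-------+--------
1  | Bob   | 1260.45
2  | Grace | 1052.24
3  | Dave  | 1928.41
4  | Frank | 1237.76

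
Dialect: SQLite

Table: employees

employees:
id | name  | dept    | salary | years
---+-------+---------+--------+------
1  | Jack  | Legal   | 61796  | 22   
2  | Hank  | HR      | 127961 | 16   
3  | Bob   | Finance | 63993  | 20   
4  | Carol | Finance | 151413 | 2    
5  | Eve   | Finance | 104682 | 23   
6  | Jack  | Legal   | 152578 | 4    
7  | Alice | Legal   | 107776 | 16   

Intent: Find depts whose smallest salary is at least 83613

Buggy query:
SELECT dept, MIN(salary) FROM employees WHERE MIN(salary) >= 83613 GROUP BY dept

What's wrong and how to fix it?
Bug: Aggregates like MIN are computed per group after WHERE runs

Fix: Use HAVING for the per-group MIN condition

Corrected query:
SELECT dept, MIN(salary) FROM employees GROUP BY dept HAVING MIN(salary) >= 83613

Result:
dept | MIN(salary)
-----+------------
HR   | 127961     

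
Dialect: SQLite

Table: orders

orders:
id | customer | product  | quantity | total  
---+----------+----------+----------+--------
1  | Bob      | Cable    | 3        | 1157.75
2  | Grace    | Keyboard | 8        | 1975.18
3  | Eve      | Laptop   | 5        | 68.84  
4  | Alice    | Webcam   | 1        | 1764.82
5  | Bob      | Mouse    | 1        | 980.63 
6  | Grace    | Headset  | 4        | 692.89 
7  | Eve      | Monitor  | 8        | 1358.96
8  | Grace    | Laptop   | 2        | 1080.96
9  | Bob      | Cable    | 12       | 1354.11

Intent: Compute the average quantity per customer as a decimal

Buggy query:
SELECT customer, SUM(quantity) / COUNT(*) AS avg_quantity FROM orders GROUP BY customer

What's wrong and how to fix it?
Bug: Both operands are integers, so '/' performs integer division and truncates

Fix: Multiply by 1.0 (or CAST to REAL) to force floating-point division

Corrected query:
SELECT customer, SUM(quantity) * 1.0 / COUNT(*) AS avg_quantity FROM orders GROUP BY customer

Result:
customer | avg_quantity
---------+-------------
Alice    | 1           
Bob      | 5.333333    
Eve      | 6.5         
Grace    | 4.666667    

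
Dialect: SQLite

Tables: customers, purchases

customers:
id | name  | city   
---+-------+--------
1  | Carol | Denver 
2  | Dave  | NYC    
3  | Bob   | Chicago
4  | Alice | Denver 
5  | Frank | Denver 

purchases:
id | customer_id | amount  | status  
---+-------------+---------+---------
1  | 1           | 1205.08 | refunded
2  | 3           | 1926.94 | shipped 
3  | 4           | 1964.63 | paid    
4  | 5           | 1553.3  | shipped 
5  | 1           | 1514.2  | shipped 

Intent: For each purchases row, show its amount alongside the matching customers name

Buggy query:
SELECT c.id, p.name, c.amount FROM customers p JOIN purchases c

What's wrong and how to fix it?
Bug: Missing join condition: each purchases row is matched to all customers rows instead of just its own

Fix: Add ON c.customer_id = p.id to the JOIN

Corrected query:
SELECT c.id, p.name, c.amount FROM customers p JOIN purchases c ON c.customer_id = p.id

Result:
id | name  | amount 
---+-------+--------
1  | Carol | 1205.08
2  | Bob   | 1926.94
3  | Alice | 1964.63
4  | Frank | 1553.3 
5  | Carol | 1514.2 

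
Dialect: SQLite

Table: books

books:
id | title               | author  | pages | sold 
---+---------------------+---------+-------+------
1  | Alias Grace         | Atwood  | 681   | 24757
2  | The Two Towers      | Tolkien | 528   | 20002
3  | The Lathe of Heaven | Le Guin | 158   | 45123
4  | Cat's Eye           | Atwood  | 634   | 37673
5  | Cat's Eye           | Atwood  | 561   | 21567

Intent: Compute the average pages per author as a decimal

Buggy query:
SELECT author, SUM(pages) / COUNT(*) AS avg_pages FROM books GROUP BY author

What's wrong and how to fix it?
Bug: SUM(pages) and COUNT(*) are both integers; the division truncates the fractional part

Fix: Multiply by 1.0 (or CAST to REAL) to force floating-point division

Corrected query:
SELECT author, SUM(pages) * 1.0 / COUNT(*) AS avg_pages FROM books GROUP BY author

Result:
author  | avg_pages 
--------+-----------
Atwood  | 625.333333
Le Guin | 158       
Tolkien | 528       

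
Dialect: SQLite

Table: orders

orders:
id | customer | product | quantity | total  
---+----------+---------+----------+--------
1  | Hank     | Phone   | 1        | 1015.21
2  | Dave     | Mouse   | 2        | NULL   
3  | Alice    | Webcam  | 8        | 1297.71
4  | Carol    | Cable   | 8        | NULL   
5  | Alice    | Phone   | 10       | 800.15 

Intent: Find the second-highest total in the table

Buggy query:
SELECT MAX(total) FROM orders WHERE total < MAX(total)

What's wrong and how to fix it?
Bug: The inner MAX is an aggregate inside WHERE, which is not allowed

Fix: Compute the overall MAX in a subquery, then take MAX of rows below it

Corrected query:
SELECT MAX(total) FROM orders WHERE total < (SELECT MAX(total) FROM orders)

Result:
MAX(total)
----------
1015.21   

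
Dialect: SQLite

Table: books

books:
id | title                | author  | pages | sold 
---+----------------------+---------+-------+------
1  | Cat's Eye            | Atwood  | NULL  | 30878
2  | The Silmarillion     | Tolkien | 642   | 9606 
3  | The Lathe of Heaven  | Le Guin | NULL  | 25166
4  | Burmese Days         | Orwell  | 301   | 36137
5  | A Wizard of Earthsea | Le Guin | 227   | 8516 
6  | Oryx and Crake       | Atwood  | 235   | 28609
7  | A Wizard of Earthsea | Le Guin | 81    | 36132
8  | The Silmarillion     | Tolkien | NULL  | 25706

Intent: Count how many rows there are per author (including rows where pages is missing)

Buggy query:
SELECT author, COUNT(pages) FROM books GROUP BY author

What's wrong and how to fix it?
Bug: COUNT(pages) skips NULLs, so groups with missing pages are undercounted

Fix: Replace COUNT(pages) with COUNT(*)

Corrected query:
SELECT author, COUNT(*) FROM books GROUP BY author

Result:
author  | COUNT(*)
--------+---------
Atwood  | 2       
Le Guin | 3       
Orwell  | 1       
Tolkien | 2       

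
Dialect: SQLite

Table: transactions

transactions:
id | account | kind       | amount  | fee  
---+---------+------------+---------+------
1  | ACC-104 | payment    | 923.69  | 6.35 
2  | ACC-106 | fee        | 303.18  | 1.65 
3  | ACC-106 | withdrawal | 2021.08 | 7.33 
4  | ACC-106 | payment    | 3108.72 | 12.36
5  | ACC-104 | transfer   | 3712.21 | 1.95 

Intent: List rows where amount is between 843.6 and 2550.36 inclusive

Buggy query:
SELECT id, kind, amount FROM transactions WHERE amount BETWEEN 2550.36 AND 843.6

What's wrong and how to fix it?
Bug: The bounds are reversed; BETWEEN a AND b requires a <= b to match anything

Fix: Swap the bounds so the smaller value comes first

Corrected query:
SELECT id, kind, amount FROM transactions WHERE amount BETWEEN 843.6 AND 2550.36

Result:
id | kind       | amount 
---+------------+--------
1  | payment    | 923.69 
3  | withdrawal | 2021.08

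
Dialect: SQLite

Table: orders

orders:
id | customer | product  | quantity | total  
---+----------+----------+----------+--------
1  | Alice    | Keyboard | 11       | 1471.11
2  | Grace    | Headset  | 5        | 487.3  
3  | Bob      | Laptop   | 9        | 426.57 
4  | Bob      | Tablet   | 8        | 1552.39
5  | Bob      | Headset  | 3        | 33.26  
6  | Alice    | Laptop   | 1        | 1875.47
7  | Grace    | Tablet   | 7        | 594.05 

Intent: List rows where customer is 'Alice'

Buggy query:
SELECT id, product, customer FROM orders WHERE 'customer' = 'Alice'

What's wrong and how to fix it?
Bug: 'customer' in single quotes is a string literal, not the column; the comparison is literal-vs-literal and never true

Fix: Reference the column as customer without single quotes

Corrected query:
SELECT id, product, customer FROM orders WHERE customer = 'Alice'

Result:
id | product  | customer
---+----------+---------
1  | Keyboard | Alice   
6  | Laptop   | Alice   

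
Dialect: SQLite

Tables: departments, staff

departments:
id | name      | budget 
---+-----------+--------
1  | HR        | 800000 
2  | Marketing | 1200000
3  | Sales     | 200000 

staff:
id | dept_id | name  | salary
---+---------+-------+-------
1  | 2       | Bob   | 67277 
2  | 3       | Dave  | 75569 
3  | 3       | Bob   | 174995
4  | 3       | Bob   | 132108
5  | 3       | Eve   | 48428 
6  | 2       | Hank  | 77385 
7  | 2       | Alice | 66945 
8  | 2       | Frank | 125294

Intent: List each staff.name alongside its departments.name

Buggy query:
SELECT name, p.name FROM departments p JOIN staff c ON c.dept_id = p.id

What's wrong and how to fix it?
Bug: 'name' exists in both joined tables, so the database can't tell which one is meant

Fix: Qualify the column with its table alias (c.name)

Corrected query:
SELECT c.name, p.name FROM departments p JOIN staff c ON c.dept_id = p.id

Result:
name  | name     
------+----------
Bob   | Marketing
Dave  | Sales    
Bob   | Sales    
Bob   | Sales    
Eve   | Sales    
Hank  | Marketing
Alice | Marketing
Frank | Marketing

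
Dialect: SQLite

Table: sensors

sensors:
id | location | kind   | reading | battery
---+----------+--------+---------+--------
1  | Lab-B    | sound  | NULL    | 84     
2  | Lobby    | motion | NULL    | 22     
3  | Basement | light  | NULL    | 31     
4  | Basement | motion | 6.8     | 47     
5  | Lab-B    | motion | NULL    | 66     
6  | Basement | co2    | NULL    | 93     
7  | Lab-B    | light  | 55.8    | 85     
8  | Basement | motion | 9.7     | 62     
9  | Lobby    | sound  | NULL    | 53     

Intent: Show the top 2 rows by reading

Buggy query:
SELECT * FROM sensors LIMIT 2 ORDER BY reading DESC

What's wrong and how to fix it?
Bug: ORDER BY cannot follow LIMIT; LIMIT is the final clause

Fix: Sort with ORDER BY, then apply LIMIT

Corrected query:
SELECT * FROM sensors ORDER BY reading DESC LIMIT 2

Result:
id | location | kind   | reading | battery
---+----------+--------+---------+--------
7  | Lab-B    | light  | 55.8    | 85     
8  | Basement | motion | 9.7     | 62     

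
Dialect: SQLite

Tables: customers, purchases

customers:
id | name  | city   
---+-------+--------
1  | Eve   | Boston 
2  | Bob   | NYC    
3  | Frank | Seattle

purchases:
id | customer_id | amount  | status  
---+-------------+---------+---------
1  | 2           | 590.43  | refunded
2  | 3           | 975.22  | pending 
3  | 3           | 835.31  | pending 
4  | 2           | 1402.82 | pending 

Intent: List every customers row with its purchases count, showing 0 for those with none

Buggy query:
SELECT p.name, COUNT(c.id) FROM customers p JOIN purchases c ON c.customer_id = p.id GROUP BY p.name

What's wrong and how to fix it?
Bug: An inner join excludes parents with zero children

Fix: Use LEFT JOIN so parents without children still appear (COUNT(c.id) gives 0)

Corrected query:
SELECT p.name, COUNT(c.id) FROM customers p LEFT JOIN purchases c ON c.customer_id = p.id GROUP BY p.name

Result:
name  | COUNT(c.id)
------+------------
Bob   | 2          
Eve   | 0          
Frank | 2          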